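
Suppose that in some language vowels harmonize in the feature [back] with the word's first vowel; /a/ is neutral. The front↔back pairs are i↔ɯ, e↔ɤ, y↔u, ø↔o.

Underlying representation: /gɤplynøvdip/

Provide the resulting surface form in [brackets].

/y/ harmonizes with /ɤ/ ([+back]) → [u]
/ø/ harmonizes with /ɤ/ ([+back]) → [o]
/i/ harmonizes with /ɤ/ ([+back]) → [ɯ]

[gɤplunovdɯp]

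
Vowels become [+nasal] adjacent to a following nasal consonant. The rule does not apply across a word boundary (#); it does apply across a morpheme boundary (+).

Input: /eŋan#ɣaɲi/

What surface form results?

[ẽŋãn#ɣãɲi]

/e/ before nasal /ŋ/ → [ẽ]
/a/ before nasal /n/ → [ã]
/a/ before nasal /ɲ/ → [ã]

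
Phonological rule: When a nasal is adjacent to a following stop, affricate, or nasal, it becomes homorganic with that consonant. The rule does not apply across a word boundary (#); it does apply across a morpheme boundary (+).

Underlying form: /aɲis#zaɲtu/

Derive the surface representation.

[aɲis#zantu]

/ɲ/ before /t/ (alveolar) → [n]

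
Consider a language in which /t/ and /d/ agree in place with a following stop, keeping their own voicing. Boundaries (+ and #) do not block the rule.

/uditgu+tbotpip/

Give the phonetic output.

/t/ before /g/ (velar) → [k]
/t/ before /b/ (labial) → [p]
/t/ before /p/ (labial) → [p]

[udikgu+pboppip]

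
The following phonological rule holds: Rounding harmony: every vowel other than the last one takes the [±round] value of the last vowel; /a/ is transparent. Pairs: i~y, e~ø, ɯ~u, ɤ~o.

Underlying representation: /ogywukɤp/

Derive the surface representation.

/o/ harmonizes with /ɤ/ ([-round]) → [ɤ]
/y/ harmonizes with /ɤ/ ([-round]) → [i]
/u/ harmonizes with /ɤ/ ([-round]) → [ɯ]

[ɤgiwɯkɤp]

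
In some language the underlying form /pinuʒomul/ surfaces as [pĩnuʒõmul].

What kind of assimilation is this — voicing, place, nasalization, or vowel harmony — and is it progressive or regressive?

/i/→[ĩ] /o/→[õ].
Each target copies a feature from the following segment, so the direction is regressive.

nasalization, regressive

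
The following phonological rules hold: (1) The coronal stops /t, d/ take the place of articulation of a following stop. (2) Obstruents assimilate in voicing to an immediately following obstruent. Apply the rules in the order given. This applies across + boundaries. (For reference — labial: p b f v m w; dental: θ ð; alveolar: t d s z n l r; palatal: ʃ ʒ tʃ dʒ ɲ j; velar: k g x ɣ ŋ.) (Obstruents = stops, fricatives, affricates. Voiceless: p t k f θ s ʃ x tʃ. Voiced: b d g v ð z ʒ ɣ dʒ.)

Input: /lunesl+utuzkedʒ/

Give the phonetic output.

[lunesl+utuskedʒ]

Rule 1: no segment meets the rule's conditions; no change.
After rule 1: lunesl+utuzkedʒ
Rule 2: /z/ before /k/ (voiceless) → [s]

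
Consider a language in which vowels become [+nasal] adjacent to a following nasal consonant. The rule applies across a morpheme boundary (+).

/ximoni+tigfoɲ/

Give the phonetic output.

/i/ before nasal /m/ → [ĩ]
/o/ before nasal /n/ → [õ]
/o/ before nasal /ɲ/ → [õ]

[xĩmõni+tigfõɲ]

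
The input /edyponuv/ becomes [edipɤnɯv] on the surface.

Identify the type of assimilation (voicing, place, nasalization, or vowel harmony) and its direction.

vowel harmony, progressive

/y/→[i] /o/→[ɤ] /u/→[ɯ].
Vowels agree with the first vowel, so the harmony is progressive.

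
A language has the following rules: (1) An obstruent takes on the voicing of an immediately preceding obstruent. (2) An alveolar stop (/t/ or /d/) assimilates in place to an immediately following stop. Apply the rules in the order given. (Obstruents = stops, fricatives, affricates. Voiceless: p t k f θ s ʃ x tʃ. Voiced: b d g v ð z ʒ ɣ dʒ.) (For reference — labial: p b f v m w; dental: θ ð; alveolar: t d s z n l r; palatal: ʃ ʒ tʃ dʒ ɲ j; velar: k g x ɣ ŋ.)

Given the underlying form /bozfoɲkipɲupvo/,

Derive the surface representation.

Rule 1: /f/ after /z/ (voiced) → [v]
Rule 1: /v/ after /p/ (voiceless) → [f]
After rule 1: bozvoɲkipɲupfo
Rule 2: no segment meets the rule's conditions; no change.

[bozvoɲkipɲupfo]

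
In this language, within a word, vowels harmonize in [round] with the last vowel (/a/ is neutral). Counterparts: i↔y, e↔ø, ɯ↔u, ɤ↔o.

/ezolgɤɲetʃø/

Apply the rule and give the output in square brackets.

[øzolgoɲøtʃø]

/e/ harmonizes with /ø/ ([+round]) → [ø]
/ɤ/ harmonizes with /ø/ ([+round]) → [o]
/e/ harmonizes with /ø/ ([+round]) → [ø]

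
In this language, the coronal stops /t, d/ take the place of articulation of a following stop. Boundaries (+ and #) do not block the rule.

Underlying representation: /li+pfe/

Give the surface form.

[li+pfe]

no segment meets the rule's conditions; no change.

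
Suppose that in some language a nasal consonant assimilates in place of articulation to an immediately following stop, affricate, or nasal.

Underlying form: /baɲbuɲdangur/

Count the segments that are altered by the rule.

/ɲ/ before /b/ (labial) → [m]
/ɲ/ before /d/ (alveolar) → [n]
/n/ before /g/ (velar) → [ŋ]
3 segments change.

3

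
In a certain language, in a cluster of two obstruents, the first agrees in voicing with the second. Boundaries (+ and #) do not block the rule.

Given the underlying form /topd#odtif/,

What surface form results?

/p/ before /d/ (voiced) → [b]
/d/ before /t/ (voiceless) → [t]

[tobd#ottif]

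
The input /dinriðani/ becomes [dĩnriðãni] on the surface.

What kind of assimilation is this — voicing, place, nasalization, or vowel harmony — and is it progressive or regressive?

/i/→[ĩ] /a/→[ã].
Each target copies a feature from the following segment, so the direction is regressive.

nasalization, regressive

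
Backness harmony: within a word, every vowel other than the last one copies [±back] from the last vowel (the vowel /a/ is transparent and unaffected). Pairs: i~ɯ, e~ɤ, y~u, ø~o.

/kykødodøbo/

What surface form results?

/y/ harmonizes with /o/ ([+back]) → [u]
/ø/ harmonizes with /o/ ([+back]) → [o]
/ø/ harmonizes with /o/ ([+back]) → [o]

[kukododobo]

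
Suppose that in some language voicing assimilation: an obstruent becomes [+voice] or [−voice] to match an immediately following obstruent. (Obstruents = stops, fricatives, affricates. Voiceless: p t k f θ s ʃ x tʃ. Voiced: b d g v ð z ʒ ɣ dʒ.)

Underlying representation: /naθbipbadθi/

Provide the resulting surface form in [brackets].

[naðbibbatθi]

/θ/ before /b/ (voiced) → [ð]
/p/ before /b/ (voiced) → [b]
/d/ before /θ/ (voiceless) → [t]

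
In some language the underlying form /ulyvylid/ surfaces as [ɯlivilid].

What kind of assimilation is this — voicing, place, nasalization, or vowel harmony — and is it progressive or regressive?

/u/→[ɯ] /y/→[i] /y/→[i].
Vowels agree with the last vowel, so the harmony is regressive.

vowel harmony, regressive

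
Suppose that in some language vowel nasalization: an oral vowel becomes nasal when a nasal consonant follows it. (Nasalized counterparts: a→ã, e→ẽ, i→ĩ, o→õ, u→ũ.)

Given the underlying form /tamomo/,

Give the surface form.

[tãmõmo]

/a/ before nasal /m/ → [ã]
/o/ before nasal /m/ → [õ]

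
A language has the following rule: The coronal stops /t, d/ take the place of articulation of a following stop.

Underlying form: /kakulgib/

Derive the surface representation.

no segment meets the rule's conditions; no change.

[kakulgib]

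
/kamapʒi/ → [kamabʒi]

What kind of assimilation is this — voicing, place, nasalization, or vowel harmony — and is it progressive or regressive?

voicing assimilation, regressive

/p/→[b].
Each target copies a feature from the following segment, so the direction is regressive.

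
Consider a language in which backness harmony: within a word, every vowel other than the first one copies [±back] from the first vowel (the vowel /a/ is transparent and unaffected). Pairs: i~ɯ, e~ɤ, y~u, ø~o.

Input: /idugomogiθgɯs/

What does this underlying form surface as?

/u/ harmonizes with /i/ ([-back]) → [y]
/o/ harmonizes with /i/ ([-back]) → [ø]
/o/ harmonizes with /i/ ([-back]) → [ø]
/ɯ/ harmonizes with /i/ ([-back]) → [i]

[idygømøgiθgis]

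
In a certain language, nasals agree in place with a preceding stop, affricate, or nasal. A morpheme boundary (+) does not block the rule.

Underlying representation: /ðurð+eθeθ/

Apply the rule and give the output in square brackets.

no segment meets the rule's conditions; no change.

[ðurð+eθeθ]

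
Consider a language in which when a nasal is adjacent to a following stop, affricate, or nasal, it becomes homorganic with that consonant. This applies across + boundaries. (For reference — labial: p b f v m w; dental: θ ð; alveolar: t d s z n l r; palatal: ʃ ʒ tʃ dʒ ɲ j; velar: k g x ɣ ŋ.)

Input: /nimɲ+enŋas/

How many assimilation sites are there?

2

/m/ before /ɲ/ (palatal) → [ɲ]
/n/ before /ŋ/ (velar) → [ŋ]
2 segments change.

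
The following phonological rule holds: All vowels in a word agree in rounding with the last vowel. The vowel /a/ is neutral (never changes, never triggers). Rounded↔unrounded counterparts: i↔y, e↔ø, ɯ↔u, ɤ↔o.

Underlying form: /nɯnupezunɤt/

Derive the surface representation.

/u/ harmonizes with /ɤ/ ([-round]) → [ɯ]
/u/ harmonizes with /ɤ/ ([-round]) → [ɯ]

[nɯnɯpezɯnɤt]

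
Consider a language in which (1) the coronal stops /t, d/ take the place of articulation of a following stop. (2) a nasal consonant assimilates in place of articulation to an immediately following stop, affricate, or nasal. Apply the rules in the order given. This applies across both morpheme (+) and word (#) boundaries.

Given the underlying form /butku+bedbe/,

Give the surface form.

Rule 1: /t/ before /k/ (velar) → [k]
Rule 1: /d/ before /b/ (labial) → [b]
After rule 1: bukku+bebbe
Rule 2: no segment meets the rule's conditions; no change.

[bukku+bebbe]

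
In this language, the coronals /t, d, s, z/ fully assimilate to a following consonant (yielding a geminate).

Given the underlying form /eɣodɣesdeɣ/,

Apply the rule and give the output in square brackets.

/d/ before /ɣ/ → [ɣ] (total assimilation)
/s/ before /d/ → [d] (total assimilation)

[eɣoɣɣeddeɣ]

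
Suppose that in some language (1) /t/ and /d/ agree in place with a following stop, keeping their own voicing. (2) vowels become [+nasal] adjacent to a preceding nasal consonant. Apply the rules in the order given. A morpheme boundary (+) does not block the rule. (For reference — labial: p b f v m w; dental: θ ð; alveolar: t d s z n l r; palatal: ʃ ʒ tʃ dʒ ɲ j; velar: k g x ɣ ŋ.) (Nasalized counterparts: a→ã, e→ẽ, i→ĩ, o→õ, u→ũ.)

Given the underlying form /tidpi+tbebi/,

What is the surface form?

[tibpi+pbebi]

Rule 1: /d/ before /p/ (labial) → [b]
Rule 1: /t/ before /b/ (labial) → [p]
After rule 1: tibpi+pbebi
Rule 2: no segment meets the rule's conditions; no change.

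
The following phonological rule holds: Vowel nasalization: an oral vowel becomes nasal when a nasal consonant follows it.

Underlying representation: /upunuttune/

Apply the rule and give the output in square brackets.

[upũnuttũne]

/u/ before nasal /n/ → [ũ]
/u/ before nasal /n/ → [ũ]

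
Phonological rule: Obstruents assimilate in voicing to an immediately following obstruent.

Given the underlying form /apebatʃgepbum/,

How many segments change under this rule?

/tʃ/ before /g/ (voiced) → [dʒ]
/p/ before /b/ (voiced) → [b]
2 segments change.

2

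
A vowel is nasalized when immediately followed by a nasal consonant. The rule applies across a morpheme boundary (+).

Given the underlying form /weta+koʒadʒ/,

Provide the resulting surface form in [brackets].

[weta+koʒadʒ]

no segment meets the rule's conditions; no change.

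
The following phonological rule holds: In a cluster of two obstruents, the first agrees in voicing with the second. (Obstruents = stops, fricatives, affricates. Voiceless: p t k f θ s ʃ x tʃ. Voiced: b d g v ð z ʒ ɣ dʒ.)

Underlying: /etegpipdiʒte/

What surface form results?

[etekpibdiʃte]

/g/ before /p/ (voiceless) → [k]
/p/ before /d/ (voiced) → [b]
/ʒ/ before /t/ (voiceless) → [ʃ]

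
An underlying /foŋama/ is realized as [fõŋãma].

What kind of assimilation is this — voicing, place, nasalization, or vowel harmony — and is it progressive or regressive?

/o/→[õ] /a/→[ã].
Each target copies a feature from the following segment, so the direction is regressive.

nasalization, regressive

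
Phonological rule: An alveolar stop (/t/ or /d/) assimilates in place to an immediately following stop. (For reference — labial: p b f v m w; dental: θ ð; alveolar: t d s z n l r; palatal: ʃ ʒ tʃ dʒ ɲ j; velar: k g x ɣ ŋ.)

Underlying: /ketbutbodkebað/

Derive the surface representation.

[kepbupbogkebað]

/t/ before /b/ (labial) → [p]
/t/ before /b/ (labial) → [p]
/d/ before /k/ (velar) → [g]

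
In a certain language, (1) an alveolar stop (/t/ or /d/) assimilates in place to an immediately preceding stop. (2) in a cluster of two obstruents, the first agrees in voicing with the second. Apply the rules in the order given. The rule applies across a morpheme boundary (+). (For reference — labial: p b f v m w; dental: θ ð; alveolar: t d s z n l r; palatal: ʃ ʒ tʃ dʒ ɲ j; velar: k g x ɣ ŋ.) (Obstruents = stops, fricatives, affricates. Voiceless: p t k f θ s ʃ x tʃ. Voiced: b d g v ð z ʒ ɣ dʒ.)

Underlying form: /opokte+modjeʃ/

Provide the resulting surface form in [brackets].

[opokke+modjeʃ]

Rule 1: /t/ after /k/ (velar) → [k]
After rule 1: opokke+modjeʃ
Rule 2: no segment meets the rule's conditions; no change.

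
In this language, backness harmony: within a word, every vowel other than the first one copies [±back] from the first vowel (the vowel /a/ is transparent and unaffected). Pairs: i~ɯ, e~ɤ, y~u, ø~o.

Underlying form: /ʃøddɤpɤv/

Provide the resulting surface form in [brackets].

/ɤ/ harmonizes with /ø/ ([-back]) → [e]
/ɤ/ harmonizes with /ø/ ([-back]) → [e]

[ʃøddepev]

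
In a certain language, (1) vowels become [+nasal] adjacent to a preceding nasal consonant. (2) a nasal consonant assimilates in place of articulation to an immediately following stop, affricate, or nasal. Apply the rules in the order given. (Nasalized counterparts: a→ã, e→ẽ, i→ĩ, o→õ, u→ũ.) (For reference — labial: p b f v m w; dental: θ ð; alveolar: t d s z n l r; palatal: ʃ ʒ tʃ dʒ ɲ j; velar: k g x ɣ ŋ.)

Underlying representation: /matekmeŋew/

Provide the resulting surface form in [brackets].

Rule 1: /a/ after nasal /m/ → [ã]
Rule 1: /e/ after nasal /m/ → [ẽ]
Rule 1: /e/ after nasal /ŋ/ → [ẽ]
After rule 1: mãtekmẽŋẽw
Rule 2: no segment meets the rule's conditions; no change.

[mãtekmẽŋẽw]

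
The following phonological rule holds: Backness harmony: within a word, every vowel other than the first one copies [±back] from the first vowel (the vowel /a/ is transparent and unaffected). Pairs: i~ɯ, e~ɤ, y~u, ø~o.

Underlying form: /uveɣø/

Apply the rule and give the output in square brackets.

[uvɤɣo]

/e/ harmonizes with /u/ ([+back]) → [ɤ]
/ø/ harmonizes with /u/ ([+back]) → [o]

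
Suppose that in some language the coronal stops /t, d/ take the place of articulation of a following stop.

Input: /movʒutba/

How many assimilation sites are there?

1

/t/ before /b/ (labial) → [p]
1 segment changes.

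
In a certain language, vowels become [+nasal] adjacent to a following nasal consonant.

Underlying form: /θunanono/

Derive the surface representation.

/u/ before nasal /n/ → [ũ]
/a/ before nasal /n/ → [ã]
/o/ before nasal /n/ → [õ]

[θũnãnõno]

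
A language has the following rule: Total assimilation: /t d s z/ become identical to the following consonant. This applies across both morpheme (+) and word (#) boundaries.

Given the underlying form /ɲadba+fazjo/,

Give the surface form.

/d/ before /b/ → [b] (total assimilation)
/z/ before /j/ → [j] (total assimilation)

[ɲabba+fajjo]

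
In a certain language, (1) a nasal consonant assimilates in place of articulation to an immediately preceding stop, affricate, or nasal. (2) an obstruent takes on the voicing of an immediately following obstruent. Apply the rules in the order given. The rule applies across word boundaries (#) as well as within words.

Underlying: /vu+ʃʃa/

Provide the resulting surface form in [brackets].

Rule 1: no segment meets the rule's conditions; no change.
After rule 1: vu+ʃʃa
Rule 2: no segment meets the rule's conditions; no change.

[vu+ʃʃa]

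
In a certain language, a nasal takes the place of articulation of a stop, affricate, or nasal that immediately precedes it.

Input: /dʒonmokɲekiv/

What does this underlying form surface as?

/m/ after /n/ (alveolar) → [n]
/ɲ/ after /k/ (velar) → [ŋ]

[dʒonnokŋekiv]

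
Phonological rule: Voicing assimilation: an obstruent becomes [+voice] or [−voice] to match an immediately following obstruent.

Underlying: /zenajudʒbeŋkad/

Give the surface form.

[zenajudʒbeŋkad]

no segment meets the rule's conditions; no change.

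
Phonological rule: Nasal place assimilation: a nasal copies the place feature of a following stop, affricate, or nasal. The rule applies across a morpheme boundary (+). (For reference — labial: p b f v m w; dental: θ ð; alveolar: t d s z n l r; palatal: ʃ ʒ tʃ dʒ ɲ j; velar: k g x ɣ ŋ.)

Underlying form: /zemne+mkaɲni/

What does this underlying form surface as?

/m/ before /n/ (alveolar) → [n]
/m/ before /k/ (velar) → [ŋ]
/ɲ/ before /n/ (alveolar) → [n]

[zenne+ŋkanni]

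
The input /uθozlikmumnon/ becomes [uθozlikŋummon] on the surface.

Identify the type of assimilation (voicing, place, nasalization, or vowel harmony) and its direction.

place assimilation, progressive

/m/→[ŋ] /n/→[m].
Each target copies a feature from the preceding segment, so the direction is progressive.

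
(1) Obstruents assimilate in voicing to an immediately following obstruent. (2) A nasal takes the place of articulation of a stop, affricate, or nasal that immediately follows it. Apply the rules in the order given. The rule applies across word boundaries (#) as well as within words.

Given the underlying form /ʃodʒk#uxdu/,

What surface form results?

Rule 1: /dʒ/ before /k/ (voiceless) → [tʃ]
Rule 1: /x/ before /d/ (voiced) → [ɣ]
After rule 1: ʃotʃk#uɣdu
Rule 2: no segment meets the rule's conditions; no change.

[ʃotʃk#uɣdu]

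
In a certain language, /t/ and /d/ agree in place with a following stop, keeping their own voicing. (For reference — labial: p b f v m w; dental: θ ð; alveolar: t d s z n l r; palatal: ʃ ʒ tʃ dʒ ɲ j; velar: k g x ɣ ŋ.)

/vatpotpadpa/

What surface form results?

/t/ before /p/ (labial) → [p]
/t/ before /p/ (labial) → [p]
/d/ before /p/ (labial) → [b]

[vappoppabpa]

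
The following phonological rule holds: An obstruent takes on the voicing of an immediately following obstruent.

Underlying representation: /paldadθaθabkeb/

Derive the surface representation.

/d/ before /θ/ (voiceless) → [t]
/b/ before /k/ (voiceless) → [p]

[paldatθaθapkeb]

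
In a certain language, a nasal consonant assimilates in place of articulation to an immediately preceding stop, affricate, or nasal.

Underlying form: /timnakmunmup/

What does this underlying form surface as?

/n/ after /m/ (labial) → [m]
/m/ after /k/ (velar) → [ŋ]
/m/ after /n/ (alveolar) → [n]

[timmakŋunnup]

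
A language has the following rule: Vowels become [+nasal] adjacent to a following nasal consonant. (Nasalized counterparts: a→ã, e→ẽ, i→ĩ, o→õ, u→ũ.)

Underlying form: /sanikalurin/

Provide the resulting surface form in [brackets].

[sãnikalurĩn]

/a/ before nasal /n/ → [ã]
/i/ before nasal /n/ → [ĩ]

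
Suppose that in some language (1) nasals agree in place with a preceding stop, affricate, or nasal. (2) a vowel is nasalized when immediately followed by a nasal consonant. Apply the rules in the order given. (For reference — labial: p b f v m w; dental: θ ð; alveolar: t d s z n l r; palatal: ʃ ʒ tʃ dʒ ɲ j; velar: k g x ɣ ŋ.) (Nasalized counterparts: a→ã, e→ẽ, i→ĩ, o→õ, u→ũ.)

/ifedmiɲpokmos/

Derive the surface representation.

[ifednĩɲpokŋos]

Rule 1: /m/ after /d/ (alveolar) → [n]
Rule 1: /m/ after /k/ (velar) → [ŋ]
After rule 1: ifedniɲpokŋos
Rule 2: /i/ before nasal /ɲ/ → [ĩ]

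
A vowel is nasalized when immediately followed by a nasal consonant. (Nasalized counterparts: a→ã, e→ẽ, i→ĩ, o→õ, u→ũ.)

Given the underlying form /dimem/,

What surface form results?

[dĩmẽm]

/i/ before nasal /m/ → [ĩ]
/e/ before nasal /m/ → [ẽ]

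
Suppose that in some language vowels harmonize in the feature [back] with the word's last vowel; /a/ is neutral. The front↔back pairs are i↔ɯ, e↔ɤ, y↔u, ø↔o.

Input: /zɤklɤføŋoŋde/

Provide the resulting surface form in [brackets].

/ɤ/ harmonizes with /e/ ([-back]) → [e]
/ɤ/ harmonizes with /e/ ([-back]) → [e]
/o/ harmonizes with /e/ ([-back]) → [ø]

[zekleføŋøŋde]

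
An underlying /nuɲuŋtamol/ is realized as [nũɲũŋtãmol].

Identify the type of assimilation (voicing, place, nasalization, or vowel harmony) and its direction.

/u/→[ũ] /u/→[ũ] /a/→[ã].
Each target copies a feature from the following segment, so the direction is regressive.

nasalization, regressive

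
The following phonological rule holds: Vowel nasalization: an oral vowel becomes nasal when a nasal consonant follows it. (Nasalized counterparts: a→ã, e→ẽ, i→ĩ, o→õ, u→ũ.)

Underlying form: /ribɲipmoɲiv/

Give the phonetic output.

[ribɲipmõɲiv]

/o/ before nasal /ɲ/ → [õ]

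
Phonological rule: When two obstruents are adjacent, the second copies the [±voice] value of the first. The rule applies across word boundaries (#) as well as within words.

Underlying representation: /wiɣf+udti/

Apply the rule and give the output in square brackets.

[wiɣv+uddi]

/f/ after /ɣ/ (voiced) → [v]
/t/ after /d/ (voiced) → [d]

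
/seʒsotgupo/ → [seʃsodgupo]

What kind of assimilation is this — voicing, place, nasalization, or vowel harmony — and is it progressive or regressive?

voicing assimilation, regressive

/ʒ/→[ʃ] /t/→[d].
Each target copies a feature from the following segment, so the direction is regressive.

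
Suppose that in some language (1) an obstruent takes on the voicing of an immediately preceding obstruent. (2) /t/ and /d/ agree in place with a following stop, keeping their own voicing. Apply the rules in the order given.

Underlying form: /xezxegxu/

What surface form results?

[xezɣegɣu]

Rule 1: /x/ after /z/ (voiced) → [ɣ]
Rule 1: /x/ after /g/ (voiced) → [ɣ]
After rule 1: xezɣegɣu
Rule 2: no segment meets the rule's conditions; no change.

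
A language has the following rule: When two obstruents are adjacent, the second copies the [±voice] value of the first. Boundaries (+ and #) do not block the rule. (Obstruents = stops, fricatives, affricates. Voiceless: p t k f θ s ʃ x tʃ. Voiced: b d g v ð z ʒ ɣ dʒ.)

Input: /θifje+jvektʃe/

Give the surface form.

[θifje+jvektʃe]

no segment meets the rule's conditions; no change.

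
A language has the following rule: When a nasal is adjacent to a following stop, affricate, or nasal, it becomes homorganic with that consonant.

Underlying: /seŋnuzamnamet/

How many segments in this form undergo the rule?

/ŋ/ before /n/ (alveolar) → [n]
/m/ before /n/ (alveolar) → [n]
2 segments change.

2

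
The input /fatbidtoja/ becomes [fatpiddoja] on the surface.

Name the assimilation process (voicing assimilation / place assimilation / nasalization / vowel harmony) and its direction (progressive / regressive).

voicing assimilation, progressive

/b/→[p] /t/→[d].
Each target copies a feature from the preceding segment, so the direction is progressive.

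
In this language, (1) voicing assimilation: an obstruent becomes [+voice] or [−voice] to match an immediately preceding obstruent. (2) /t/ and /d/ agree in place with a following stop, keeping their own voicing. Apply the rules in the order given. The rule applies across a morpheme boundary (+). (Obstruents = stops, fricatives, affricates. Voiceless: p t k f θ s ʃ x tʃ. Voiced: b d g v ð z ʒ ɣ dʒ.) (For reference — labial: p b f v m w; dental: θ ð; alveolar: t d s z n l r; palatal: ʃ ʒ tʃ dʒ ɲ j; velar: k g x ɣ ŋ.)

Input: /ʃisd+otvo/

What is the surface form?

[ʃist+otfo]

Rule 1: /d/ after /s/ (voiceless) → [t]
Rule 1: /v/ after /t/ (voiceless) → [f]
After rule 1: ʃist+otfo
Rule 2: no segment meets the rule's conditions; no change.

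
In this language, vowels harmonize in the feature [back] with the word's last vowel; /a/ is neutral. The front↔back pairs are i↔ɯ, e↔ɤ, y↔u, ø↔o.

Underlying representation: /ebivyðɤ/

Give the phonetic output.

/e/ harmonizes with /ɤ/ ([+back]) → [ɤ]
/i/ harmonizes with /ɤ/ ([+back]) → [ɯ]
/y/ harmonizes with /ɤ/ ([+back]) → [u]

[ɤbɯvuðɤ]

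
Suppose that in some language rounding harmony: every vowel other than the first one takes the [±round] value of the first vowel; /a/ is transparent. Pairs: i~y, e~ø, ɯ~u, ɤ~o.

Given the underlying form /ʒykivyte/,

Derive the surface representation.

/i/ harmonizes with /y/ ([+round]) → [y]
/e/ harmonizes with /y/ ([+round]) → [ø]

[ʒykyvytø]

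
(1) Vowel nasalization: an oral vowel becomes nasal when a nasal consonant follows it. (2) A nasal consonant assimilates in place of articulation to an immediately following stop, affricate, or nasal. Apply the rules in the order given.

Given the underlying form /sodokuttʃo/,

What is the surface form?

[sodokuttʃo]

Rule 1: no segment meets the rule's conditions; no change.
After rule 1: sodokuttʃo
Rule 2: no segment meets the rule's conditions; no change.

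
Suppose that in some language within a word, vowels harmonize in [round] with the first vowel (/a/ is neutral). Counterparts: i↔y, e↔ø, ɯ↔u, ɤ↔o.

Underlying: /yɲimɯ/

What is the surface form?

[yɲymu]

/i/ harmonizes with /y/ ([+round]) → [y]
/ɯ/ harmonizes with /y/ ([+round]) → [u]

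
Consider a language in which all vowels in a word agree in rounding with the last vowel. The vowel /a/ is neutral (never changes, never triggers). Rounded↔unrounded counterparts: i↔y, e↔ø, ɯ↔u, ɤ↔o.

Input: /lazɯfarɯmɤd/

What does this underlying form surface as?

[lazɯfarɯmɤd]

no segment meets the rule's conditions; no change.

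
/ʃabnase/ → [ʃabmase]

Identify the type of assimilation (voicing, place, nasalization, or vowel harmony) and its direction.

place assimilation, progressive

/n/→[m].
Each target copies a feature from the preceding segment, so the direction is progressive.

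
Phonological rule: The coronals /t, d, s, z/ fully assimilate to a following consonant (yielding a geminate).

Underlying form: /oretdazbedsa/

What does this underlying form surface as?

[oreddabbessa]

/t/ before /d/ → [d] (total assimilation)
/z/ before /b/ → [b] (total assimilation)
/d/ before /s/ → [s] (total assimilation)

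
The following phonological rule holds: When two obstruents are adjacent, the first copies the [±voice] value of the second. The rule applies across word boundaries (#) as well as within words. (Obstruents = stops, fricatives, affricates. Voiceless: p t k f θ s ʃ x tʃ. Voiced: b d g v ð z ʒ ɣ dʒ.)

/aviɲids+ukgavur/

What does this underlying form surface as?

/d/ before /s/ (voiceless) → [t]
/k/ before /g/ (voiced) → [g]

[aviɲits+uggavur]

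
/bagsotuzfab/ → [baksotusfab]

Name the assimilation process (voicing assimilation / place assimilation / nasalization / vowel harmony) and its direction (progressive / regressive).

/g/→[k] /z/→[s].
Each target copies a feature from the following segment, so the direction is regressive.

voicing assimilation, regressive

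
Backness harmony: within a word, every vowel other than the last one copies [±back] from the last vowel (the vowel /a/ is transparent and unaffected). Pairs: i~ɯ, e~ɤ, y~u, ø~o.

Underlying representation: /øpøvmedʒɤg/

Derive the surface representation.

/ø/ harmonizes with /ɤ/ ([+back]) → [o]
/ø/ harmonizes with /ɤ/ ([+back]) → [o]
/e/ harmonizes with /ɤ/ ([+back]) → [ɤ]

[opovmɤdʒɤg]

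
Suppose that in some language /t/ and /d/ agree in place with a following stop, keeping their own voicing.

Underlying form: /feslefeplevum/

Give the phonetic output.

no segment meets the rule's conditions; no change.

[feslefeplevum]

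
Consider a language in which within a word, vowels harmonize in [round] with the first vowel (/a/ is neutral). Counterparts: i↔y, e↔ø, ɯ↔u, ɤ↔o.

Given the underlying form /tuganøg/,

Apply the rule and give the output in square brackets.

[tuganøg]

no segment meets the rule's conditions; no change.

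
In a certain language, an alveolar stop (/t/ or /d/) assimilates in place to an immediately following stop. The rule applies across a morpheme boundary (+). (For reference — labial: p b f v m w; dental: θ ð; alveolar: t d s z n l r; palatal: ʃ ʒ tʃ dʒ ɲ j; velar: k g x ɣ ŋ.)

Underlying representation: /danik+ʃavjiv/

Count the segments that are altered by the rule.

0

No segment meets the rule's conditions.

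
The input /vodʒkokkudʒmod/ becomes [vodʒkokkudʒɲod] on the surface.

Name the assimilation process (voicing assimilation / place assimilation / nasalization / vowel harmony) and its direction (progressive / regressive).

place assimilation, progressive

/m/→[ɲ].
Each target copies a feature from the preceding segment, so the direction is progressive.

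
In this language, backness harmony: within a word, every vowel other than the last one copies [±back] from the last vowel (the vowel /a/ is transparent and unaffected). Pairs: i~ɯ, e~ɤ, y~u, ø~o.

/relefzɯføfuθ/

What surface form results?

/e/ harmonizes with /u/ ([+back]) → [ɤ]
/e/ harmonizes with /u/ ([+back]) → [ɤ]
/ø/ harmonizes with /u/ ([+back]) → [o]

[rɤlɤfzɯfofuθ]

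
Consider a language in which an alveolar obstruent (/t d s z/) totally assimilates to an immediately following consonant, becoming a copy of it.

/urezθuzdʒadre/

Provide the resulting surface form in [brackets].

/z/ before /θ/ → [θ] (total assimilation)
/z/ before /dʒ/ → [dʒ] (total assimilation)
/d/ before /r/ → [r] (total assimilation)

[ureθθudʒdʒarre]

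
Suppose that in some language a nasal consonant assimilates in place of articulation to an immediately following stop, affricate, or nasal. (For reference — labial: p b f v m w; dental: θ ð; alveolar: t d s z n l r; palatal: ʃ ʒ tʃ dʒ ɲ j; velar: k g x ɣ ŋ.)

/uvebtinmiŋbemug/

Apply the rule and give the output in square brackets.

[uvebtimmimbemug]

/n/ before /m/ (labial) → [m]
/ŋ/ before /b/ (labial) → [m]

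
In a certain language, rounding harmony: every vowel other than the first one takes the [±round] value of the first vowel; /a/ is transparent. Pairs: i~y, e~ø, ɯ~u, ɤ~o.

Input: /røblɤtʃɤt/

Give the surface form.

/ɤ/ harmonizes with /ø/ ([+round]) → [o]
/ɤ/ harmonizes with /ø/ ([+round]) → [o]

[røblotʃot]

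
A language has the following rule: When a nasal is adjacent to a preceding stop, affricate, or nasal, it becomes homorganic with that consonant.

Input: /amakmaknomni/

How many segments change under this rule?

3

/m/ after /k/ (velar) → [ŋ]
/n/ after /k/ (velar) → [ŋ]
/n/ after /m/ (labial) → [m]
3 segments change.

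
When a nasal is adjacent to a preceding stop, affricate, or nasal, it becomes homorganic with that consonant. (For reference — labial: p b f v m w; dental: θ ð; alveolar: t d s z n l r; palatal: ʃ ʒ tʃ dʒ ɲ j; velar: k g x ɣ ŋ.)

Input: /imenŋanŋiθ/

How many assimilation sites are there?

2

/ŋ/ after /n/ (alveolar) → [n]
/ŋ/ after /n/ (alveolar) → [n]
2 segments change.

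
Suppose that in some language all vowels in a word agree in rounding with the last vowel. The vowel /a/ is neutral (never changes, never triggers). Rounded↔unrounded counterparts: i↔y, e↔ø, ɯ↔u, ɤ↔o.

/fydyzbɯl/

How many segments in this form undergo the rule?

/y/ harmonizes with /ɯ/ ([-round]) → [i]
/y/ harmonizes with /ɯ/ ([-round]) → [i]
2 segments change.

2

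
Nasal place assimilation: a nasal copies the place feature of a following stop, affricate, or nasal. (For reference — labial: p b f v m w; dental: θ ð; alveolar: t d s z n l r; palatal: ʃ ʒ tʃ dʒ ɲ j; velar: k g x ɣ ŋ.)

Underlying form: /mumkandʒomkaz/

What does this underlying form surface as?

/m/ before /k/ (velar) → [ŋ]
/n/ before /dʒ/ (palatal) → [ɲ]
/m/ before /k/ (velar) → [ŋ]

[muŋkaɲdʒoŋkaz]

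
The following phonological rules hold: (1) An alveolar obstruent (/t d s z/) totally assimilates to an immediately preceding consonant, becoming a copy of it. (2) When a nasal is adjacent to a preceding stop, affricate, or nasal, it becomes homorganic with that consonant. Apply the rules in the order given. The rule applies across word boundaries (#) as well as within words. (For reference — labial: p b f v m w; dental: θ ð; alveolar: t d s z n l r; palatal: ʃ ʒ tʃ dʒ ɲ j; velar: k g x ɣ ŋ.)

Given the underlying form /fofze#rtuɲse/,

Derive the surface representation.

[foffe#rruɲɲe]

Rule 1: /z/ after /f/ → [f] (total assimilation)
Rule 1: /t/ after /r/ → [r] (total assimilation)
Rule 1: /s/ after /ɲ/ → [ɲ] (total assimilation)
After rule 1: foffe#rruɲɲe
Rule 2: no segment meets the rule's conditions; no change.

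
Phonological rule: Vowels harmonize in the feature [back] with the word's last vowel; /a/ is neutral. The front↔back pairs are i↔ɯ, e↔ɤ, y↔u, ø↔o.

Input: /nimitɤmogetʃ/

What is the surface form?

[nimitemøgetʃ]

/ɤ/ harmonizes with /e/ ([-back]) → [e]
/o/ harmonizes with /e/ ([-back]) → [ø]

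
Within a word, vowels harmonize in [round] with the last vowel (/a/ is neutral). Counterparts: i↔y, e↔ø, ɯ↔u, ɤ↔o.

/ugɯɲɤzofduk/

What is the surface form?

[uguɲozofduk]

/ɯ/ harmonizes with /u/ ([+round]) → [u]
/ɤ/ harmonizes with /u/ ([+round]) → [o]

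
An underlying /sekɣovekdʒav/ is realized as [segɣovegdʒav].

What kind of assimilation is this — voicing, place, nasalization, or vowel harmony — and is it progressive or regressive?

/k/→[g] /k/→[g].
Each target copies a feature from the following segment, so the direction is regressive.

voicing assimilation, regressive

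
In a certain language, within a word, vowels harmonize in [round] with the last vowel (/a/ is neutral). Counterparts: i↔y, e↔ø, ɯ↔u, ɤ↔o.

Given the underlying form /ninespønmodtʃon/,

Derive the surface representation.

[nynøspønmodtʃon]

/i/ harmonizes with /o/ ([+round]) → [y]
/e/ harmonizes with /o/ ([+round]) → [ø]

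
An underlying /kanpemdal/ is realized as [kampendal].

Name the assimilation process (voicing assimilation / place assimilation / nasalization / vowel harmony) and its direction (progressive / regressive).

place assimilation, regressive

/n/→[m] /m/→[n].
Each target copies a feature from the following segment, so the direction is regressive.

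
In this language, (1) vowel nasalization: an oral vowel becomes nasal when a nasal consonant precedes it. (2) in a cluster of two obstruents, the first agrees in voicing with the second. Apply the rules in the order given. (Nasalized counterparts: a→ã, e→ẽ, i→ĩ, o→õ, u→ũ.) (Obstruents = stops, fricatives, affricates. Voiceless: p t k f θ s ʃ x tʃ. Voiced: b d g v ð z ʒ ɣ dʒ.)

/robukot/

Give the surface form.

Rule 1: no segment meets the rule's conditions; no change.
After rule 1: robukot
Rule 2: no segment meets the rule's conditions; no change.

[robukot]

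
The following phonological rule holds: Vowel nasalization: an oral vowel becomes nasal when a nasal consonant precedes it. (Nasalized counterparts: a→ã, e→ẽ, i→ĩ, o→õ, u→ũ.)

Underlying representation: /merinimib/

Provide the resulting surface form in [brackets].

[mẽrinĩmĩb]

/e/ after nasal /m/ → [ẽ]
/i/ after nasal /n/ → [ĩ]
/i/ after nasal /m/ → [ĩ]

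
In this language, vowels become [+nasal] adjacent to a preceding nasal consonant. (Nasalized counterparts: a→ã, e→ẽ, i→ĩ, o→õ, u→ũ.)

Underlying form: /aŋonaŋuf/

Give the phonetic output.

/o/ after nasal /ŋ/ → [õ]
/a/ after nasal /n/ → [ã]
/u/ after nasal /ŋ/ → [ũ]

[aŋõnãŋũf]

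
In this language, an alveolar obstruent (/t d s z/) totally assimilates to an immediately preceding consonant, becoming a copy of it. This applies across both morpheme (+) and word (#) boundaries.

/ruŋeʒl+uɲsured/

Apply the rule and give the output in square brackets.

[ruŋeʒl+uɲɲured]

/s/ after /ɲ/ → [ɲ] (total assimilation)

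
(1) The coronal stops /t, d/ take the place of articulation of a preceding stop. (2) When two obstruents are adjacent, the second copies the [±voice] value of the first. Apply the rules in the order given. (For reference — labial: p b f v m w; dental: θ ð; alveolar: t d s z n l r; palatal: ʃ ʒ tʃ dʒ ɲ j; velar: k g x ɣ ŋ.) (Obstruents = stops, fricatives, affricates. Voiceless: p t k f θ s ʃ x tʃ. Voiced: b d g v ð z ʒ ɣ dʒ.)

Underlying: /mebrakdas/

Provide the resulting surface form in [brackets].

Rule 1: /d/ after /k/ (velar) → [g]
After rule 1: mebrakgas
Rule 2: /g/ after /k/ (voiceless) → [k]

[mebrakkas]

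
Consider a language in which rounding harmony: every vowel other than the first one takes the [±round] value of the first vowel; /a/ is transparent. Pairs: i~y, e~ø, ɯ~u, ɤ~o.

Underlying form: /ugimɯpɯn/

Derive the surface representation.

/i/ harmonizes with /u/ ([+round]) → [y]
/ɯ/ harmonizes with /u/ ([+round]) → [u]
/ɯ/ harmonizes with /u/ ([+round]) → [u]

[ugymupun]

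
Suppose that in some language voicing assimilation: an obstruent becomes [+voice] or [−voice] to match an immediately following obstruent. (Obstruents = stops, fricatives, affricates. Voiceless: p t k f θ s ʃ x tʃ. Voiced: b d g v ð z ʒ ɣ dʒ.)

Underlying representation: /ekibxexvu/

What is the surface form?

/b/ before /x/ (voiceless) → [p]
/x/ before /v/ (voiced) → [ɣ]

[ekipxeɣvu]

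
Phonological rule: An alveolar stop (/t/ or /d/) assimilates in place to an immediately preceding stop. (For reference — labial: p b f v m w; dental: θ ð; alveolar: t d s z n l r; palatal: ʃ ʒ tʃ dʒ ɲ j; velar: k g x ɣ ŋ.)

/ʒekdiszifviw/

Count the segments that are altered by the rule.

/d/ after /k/ (velar) → [g]
1 segment changes.

1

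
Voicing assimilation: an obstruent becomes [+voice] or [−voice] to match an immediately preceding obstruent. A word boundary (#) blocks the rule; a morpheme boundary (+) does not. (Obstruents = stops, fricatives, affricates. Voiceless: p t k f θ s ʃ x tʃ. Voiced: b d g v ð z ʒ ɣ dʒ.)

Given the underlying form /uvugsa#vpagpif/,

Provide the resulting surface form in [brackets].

/s/ after /g/ (voiced) → [z]
/p/ after /v/ (voiced) → [b]
/p/ after /g/ (voiced) → [b]

[uvugza#vbagbif]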